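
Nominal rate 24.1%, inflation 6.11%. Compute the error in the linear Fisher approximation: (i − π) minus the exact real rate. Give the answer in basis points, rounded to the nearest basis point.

104 basis points

Approximate: r ≈ 24.100% − 6.110% = 17.9900%
Exact: (1 + 0.2410)/(1 + 0.0611) − 1 = 16.9541%
Error = 17.9900% − 16.9541% = 1.0359% → 104 basis points.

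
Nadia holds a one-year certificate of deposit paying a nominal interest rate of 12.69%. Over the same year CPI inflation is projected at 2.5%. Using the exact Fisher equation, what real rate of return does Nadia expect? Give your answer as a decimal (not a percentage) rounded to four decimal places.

0.0994

1 + r = 1.12690 / 1.02500 = 1.099415
r = 1.099415 − 1 = 9.9415%, i.e. 0.0994.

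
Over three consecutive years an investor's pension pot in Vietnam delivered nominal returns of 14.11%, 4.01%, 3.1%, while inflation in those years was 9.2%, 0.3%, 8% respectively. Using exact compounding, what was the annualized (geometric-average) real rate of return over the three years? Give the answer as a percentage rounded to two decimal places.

Compound the nominal returns: 1.1411 × 1.0401 × 1.0310 = 1.22365071.
Compound inflation: 1.0920 × 1.0030 × 1.0800 = 1.18289808.
Deflate: 1.22365071 / 1.18289808 = 1.03445152.
Annualized real rate = 1.03445152^(1/3) − 1 = 1.1354% → 1.14%.

1.14%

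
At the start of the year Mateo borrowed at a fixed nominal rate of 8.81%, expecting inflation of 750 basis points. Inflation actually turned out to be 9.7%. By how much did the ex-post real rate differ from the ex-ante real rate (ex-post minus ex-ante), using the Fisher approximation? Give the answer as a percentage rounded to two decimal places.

-2.20%

Ex-ante: 8.81% − 7.5% = 1.310%
Ex-post: 8.81% − 9.7% = -0.890%
Difference (ex-post − ex-ante) = -2.2000% → -2.20%.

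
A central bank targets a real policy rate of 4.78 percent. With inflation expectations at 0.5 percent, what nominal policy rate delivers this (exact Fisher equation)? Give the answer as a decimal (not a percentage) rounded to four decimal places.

0.0530

(1 + i) = (1 + r)(1 + π) = 1.04780 × 1.00500 = 1.053039
i = 1.053039 − 1, so the required nominal rate is 0.0530.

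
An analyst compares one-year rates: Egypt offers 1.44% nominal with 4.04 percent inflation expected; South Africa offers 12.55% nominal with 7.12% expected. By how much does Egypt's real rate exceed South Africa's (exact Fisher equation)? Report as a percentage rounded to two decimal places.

Egypt: (1 + 0.0144)/(1 + 0.0404) − 1 = -2.4990%
South Africa: (1 + 0.1255)/(1 + 0.0712) − 1 = 5.0691%
Differential = -2.4990% − 5.0691% = -7.5681% → -7.57%.

-7.57%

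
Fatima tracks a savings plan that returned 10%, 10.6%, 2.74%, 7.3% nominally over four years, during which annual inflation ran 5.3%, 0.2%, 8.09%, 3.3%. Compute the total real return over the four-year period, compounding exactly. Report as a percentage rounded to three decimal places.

Nominal growth factor = 1.1000 × 1.1060 × 1.0274 × 1.0730 = 1.341180
Price-level growth factor = 1.0530 × 1.0020 × 1.0809 × 1.0330 = 1.178099
Real growth factor = 1.341180 / 1.178099 = 1.138427
Total real return = 1.138427 − 1 → 13.843%.

13.843%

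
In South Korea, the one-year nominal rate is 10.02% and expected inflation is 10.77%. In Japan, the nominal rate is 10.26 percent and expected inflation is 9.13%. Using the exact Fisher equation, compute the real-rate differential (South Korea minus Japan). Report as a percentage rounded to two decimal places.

-1.71%

South Korea: (1 + 0.1002)/(1 + 0.1077) − 1 = -0.6771%
Japan: (1 + 0.1026)/(1 + 0.0913) − 1 = 1.0355%
Differential = -0.6771% − 1.0355% = -1.7125% → -1.71%.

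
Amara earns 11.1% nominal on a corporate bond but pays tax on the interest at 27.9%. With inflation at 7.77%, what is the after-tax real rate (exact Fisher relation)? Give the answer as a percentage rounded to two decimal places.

0.22%

After-tax nominal return = 11.1% × (1 − 0.279) = 8.0031%.
1 + r = 1.080031 / 1.07770 = 1.002163
After-tax real rate = 1.002163 − 1 → 0.22%.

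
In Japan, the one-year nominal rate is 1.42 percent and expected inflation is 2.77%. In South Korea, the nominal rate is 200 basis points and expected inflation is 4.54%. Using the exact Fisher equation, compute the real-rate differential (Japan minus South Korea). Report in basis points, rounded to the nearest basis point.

112 basis points

Japan: (1 + 0.0142)/(1 + 0.0277) − 1 = -1.3136%
South Korea: (1 + 0.0200)/(1 + 0.0454) − 1 = -2.4297%
Differential = -1.3136% − (-2.4297%) = 1.1161% → 112 basis points.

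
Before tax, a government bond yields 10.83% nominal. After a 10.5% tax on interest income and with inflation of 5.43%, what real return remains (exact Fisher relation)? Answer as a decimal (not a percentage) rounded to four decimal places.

After-tax nominal return = 10.83% × (1 − 0.105) = 9.69285%.
1 + r = 1.0969285 / 1.05430 = 1.040433
After-tax real rate = 1.040433 − 1 → 0.0404.

0.0404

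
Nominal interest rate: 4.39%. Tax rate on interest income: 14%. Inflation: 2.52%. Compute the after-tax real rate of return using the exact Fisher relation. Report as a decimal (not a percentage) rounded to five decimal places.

After-tax nominal return = 4.39% × (1 − 0.14) = 3.7754%.
1 + r = 1.037754 / 1.02520 = 1.0122454
After-tax real rate = 1.0122454 − 1 → 0.01225.

0.01225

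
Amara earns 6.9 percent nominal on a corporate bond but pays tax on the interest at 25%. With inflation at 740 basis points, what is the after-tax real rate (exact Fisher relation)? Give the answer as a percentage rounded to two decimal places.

-2.07%

After-tax nominal return = 6.9% × (1 − 0.25) = 5.1750%.
1 + r = 1.05175 / 1.07400 = 0.979283
After-tax real rate = 0.979283 − 1 → -2.07%.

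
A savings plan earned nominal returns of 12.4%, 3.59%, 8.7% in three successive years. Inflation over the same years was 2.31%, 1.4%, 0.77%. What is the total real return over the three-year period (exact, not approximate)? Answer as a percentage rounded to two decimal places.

21.07%

Compound the nominal returns: 1.1240 × 1.0359 × 1.0870 = 1.265650.
Compound inflation: 1.0231 × 1.0140 × 1.0077 = 1.045412.
Deflate: 1.265650 / 1.045412 = 1.210672.
Total real return = 1.210672 − 1 → 21.07%.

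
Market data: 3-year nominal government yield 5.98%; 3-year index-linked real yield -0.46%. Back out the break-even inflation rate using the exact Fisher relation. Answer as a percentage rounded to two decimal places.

6.47%

(1 + π) = (1 + i)/(1 + r) = 1.05980 / 0.99540 = 1.064698
Break-even inflation = 1.064698 − 1 → 6.47%.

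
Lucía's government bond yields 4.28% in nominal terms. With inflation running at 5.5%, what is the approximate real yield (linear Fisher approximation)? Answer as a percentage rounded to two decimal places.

r ≈ i − π = 4.28% − 5.5% = -1.22%.

-1.22%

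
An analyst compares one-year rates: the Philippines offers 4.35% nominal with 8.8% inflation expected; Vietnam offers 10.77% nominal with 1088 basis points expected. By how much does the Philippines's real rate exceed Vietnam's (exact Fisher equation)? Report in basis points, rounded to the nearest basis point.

The Philippines: (1 + 0.0435)/(1 + 0.0880) − 1 = -4.0901%
Vietnam: (1 + 0.1077)/(1 + 0.1088) − 1 = -0.0992%
Differential = -4.0901% − (-0.0992%) = -3.9909% → -399 basis points.

-399 basis points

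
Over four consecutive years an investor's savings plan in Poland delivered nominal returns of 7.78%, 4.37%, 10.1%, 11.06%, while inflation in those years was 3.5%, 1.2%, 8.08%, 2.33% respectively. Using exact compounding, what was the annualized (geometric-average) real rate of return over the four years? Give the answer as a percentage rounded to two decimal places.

Compound the nominal returns: 1.0778 × 1.0437 × 1.1010 × 1.1106 = 1.37549448.
Compound inflation: 1.0350 × 1.0120 × 1.0808 × 1.0233 = 1.15842834.
Deflate: 1.37549448 / 1.15842834 = 1.18737986.
Annualized real rate = 1.18737986^(1/4) − 1 = 4.3872% → 4.39%.

4.39%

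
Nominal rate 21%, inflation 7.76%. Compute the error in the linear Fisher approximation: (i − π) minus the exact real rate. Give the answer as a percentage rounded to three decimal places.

Approximate: r ≈ 21.000% − 7.760% = 13.2400%
Exact: (1 + 0.2100)/(1 + 0.0776) − 1 = 12.2866%
Error = 13.2400% − 12.2866% = 0.9534% → 0.953%.

0.953%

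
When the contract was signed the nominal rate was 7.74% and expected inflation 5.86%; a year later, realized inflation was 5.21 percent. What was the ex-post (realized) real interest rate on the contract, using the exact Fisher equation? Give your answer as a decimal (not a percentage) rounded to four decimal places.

Ex-post: (1 + 0.0774)/(1 + 0.0521) − 1 = 2.4047%
So the realized real rate is 0.0240.

0.0240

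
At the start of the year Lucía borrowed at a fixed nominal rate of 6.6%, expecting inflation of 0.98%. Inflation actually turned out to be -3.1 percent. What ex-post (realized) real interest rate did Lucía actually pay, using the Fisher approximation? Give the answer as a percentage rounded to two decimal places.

9.70%

Ex-post: 6.6% − (-3.1%) = 9.700%
So the realized real rate is 9.70%.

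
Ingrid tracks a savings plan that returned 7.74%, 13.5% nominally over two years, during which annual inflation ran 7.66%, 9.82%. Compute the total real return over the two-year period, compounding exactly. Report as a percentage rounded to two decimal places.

Nominal growth factor = 1.0774 × 1.1350 = 1.222849
Price-level growth factor = 1.0766 × 1.0982 = 1.182322
Real growth factor = 1.222849 / 1.182322 = 1.034277
Total real return = 1.034277 − 1 → 3.43%.

3.43%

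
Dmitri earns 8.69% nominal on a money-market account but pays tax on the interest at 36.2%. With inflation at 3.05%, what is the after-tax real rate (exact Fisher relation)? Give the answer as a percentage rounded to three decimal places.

After-tax nominal return = 8.69% × (1 − 0.362) = 5.54422%.
1 + r = 1.0554422 / 1.03050 = 1.024204
After-tax real rate = 1.024204 − 1 → 2.420%.

2.420%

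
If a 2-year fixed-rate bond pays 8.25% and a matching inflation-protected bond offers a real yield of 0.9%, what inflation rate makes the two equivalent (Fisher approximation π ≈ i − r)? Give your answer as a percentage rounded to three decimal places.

π ≈ i − r = 8.25% − 0.9% → 7.350%.

7.350%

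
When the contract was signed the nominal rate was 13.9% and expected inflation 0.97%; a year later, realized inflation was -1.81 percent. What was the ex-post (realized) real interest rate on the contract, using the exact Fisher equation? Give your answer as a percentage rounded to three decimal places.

16.000%

Ex-post: (1 + 0.1390)/(1 − 0.0181) − 1 = 15.9996%
So the realized real rate is 16.000%.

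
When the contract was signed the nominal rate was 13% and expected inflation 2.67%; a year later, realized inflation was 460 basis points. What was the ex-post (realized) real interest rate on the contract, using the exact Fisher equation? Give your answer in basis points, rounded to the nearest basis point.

Ex-post: (1 + 0.1300)/(1 + 0.0460) − 1 = 8.0306%
So the realized real rate is 803 basis points.

803 basis points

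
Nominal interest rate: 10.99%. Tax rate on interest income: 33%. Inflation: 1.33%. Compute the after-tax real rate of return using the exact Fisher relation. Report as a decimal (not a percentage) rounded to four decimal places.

0.0595

After-tax nominal return = 10.99% × (1 − 0.33) = 7.3633%.
1 + r = 1.073633 / 1.01330 = 1.059541
After-tax real rate = 1.059541 − 1 → 0.0595.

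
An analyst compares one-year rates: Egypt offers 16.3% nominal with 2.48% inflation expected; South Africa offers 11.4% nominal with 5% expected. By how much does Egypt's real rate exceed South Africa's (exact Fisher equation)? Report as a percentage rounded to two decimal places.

Egypt: (1 + 0.1630)/(1 + 0.0248) − 1 = 13.4856%
South Africa: (1 + 0.1140)/(1 + 0.0500) − 1 = 6.0952%
Differential = 13.4856% − 6.0952% = 7.3903% → 7.39%.

7.39%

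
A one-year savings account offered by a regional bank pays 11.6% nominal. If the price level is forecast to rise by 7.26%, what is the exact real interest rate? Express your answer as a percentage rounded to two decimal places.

4.05%

1 + r = 1.11600 / 1.07260 = 1.040462
r = 1.040462 − 1 = 4.0462%, i.e. 4.05%.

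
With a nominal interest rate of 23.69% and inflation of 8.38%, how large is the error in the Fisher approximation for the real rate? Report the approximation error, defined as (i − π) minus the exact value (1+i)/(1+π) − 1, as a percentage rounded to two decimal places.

1.18%

Approximate: r ≈ 23.690% − 8.380% = 15.3100%
Exact: (1 + 0.2369)/(1 + 0.0838) − 1 = 14.1262%
Error = 15.3100% − 14.1262% = 1.1838% → 1.18%.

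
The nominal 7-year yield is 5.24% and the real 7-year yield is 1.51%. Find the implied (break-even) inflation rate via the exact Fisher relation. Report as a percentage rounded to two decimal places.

(1 + π) = (1 + i)/(1 + r) = 1.05240 / 1.01510 = 1.036745
Break-even inflation = 1.036745 − 1 → 3.67%.

3.67%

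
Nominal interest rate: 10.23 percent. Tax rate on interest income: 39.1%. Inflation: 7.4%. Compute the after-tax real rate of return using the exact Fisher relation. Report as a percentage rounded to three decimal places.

-1.089%

After-tax nominal return = 10.23% × (1 − 0.391) = 6.23007%.
1 + r = 1.0623007 / 1.07400 = 0.989107
After-tax real rate = 0.989107 − 1 → -1.089%.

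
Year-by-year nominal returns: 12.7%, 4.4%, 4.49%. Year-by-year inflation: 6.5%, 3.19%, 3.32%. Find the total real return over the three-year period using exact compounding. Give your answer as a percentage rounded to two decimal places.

Nominal growth factor = 1.1270 × 1.0440 × 1.0449 = 1.229417
Price-level growth factor = 1.0650 × 1.0319 × 1.0332 = 1.135459
Real growth factor = 1.229417 / 1.135459 = 1.082748
Total real return = 1.082748 − 1 → 8.27%.

8.27%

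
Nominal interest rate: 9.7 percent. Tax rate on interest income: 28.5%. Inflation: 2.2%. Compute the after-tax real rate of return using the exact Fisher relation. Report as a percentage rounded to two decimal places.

4.63%

After-tax nominal return = 9.7% × (1 − 0.285) = 6.9355%.
1 + r = 1.069355 / 1.02200 = 1.046336
After-tax real rate = 1.046336 − 1 → 4.63%.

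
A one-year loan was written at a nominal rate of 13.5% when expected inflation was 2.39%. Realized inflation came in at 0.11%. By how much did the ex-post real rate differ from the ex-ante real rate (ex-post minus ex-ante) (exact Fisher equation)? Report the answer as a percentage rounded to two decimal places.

2.52%

Ex-ante: (1 + 0.1350)/(1 + 0.0239) − 1 = 10.8507%
Ex-post: (1 + 0.1350)/(1 + 0.0011) − 1 = 13.3753%
Difference (ex-post − ex-ante) = 2.5246% → 2.52%.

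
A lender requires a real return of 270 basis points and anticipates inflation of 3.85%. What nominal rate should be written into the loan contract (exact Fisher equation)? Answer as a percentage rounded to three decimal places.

(1 + i) = (1 + r)(1 + π) = 1.02700 × 1.03850 = 1.0665395
i = 1.0665395 − 1, so the required nominal rate is 6.654%.

6.654%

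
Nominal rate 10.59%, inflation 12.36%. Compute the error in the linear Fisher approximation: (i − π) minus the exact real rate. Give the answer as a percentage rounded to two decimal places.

-0.19%

Approximate: r ≈ 10.590% − 12.360% = -1.7700%
Exact: (1 + 0.1059)/(1 + 0.1236) − 1 = -1.5753%
Error = -1.7700% − (-1.5753%) = -0.1947% → -0.19%.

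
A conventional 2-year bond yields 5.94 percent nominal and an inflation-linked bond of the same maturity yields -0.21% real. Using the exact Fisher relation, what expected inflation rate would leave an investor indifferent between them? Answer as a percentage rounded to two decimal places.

6.16%

(1 + π) = (1 + i)/(1 + r) = 1.05940 / 0.99790 = 1.061629
Break-even inflation = 1.061629 − 1 → 6.16%.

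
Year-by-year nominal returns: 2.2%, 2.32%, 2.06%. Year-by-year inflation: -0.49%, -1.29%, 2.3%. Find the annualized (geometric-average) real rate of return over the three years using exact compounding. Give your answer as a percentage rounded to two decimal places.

2.03%

Compound the nominal returns: 1.0220 × 1.0232 × 1.0206 = 1.06725203.
Compound inflation: 0.9951 × 0.9871 × 1.0230 = 1.00485526.
Deflate: 1.06725203 / 1.00485526 = 1.06209528.
Annualized real rate = 1.06209528^(1/3) − 1 = 2.0284% → 2.03%.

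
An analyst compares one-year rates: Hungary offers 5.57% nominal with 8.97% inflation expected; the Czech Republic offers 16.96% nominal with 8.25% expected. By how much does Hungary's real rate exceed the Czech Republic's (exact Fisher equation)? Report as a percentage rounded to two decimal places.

Hungary: (1 + 0.0557)/(1 + 0.0897) − 1 = -3.1201%
The Czech Republic: (1 + 0.1696)/(1 + 0.0825) − 1 = 8.0462%
Differential = -3.1201% − 8.0462% = -11.1663% → -11.17%.

-11.17%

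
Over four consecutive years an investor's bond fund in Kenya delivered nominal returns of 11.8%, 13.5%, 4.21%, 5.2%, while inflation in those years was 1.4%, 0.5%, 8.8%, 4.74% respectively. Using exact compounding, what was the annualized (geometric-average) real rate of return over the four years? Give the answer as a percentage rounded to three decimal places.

Nominal growth factor = 1.1180 × 1.1350 × 1.0421 × 1.0520 = 1.3911142546
Price-level growth factor = 1.0140 × 1.0050 × 1.0880 × 1.0474 = 1.1613028228
Real growth factor = 1.3911142546 / 1.1613028228 = 1.1978910472
Annualized real rate = 1.1978910472^(1/4) − 1 = 4.617498% → 4.617%.

4.617%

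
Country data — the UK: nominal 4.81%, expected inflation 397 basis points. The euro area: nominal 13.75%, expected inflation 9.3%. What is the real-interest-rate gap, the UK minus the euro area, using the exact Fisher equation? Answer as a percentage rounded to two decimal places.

The UK: (1 + 0.0481)/(1 + 0.0397) − 1 = 0.8079%
The euro area: (1 + 0.1375)/(1 + 0.0930) − 1 = 4.0714%
Differential = 0.8079% − 4.0714% = -3.2634% → -3.26%.

-3.26%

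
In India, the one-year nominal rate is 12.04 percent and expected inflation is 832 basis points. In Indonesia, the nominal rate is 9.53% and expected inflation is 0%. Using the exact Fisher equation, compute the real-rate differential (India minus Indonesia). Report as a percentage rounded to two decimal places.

-6.10%

India: (1 + 0.1204)/(1 + 0.0832) − 1 = 3.4343%
Indonesia: (1 + 0.0953)/(1 + 0.0000) − 1 = 9.5300%
Differential = 3.4343% − 9.5300% = -6.0957% → -6.10%.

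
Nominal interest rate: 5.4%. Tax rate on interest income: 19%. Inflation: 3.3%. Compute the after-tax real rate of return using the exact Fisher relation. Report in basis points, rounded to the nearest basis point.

After-tax nominal return = 5.4% × (1 − 0.19) = 4.3740%.
1 + r = 1.04374 / 1.03300 = 1.010397
After-tax real rate = 1.010397 − 1 → 104 basis points.

104 basis points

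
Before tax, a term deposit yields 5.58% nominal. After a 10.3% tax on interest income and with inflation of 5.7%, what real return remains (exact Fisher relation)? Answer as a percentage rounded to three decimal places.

-0.657%

After-tax nominal return = 5.58% × (1 − 0.103) = 5.00526%.
1 + r = 1.0500526 / 1.05700 = 0.993427
After-tax real rate = 0.993427 − 1 → -0.657%.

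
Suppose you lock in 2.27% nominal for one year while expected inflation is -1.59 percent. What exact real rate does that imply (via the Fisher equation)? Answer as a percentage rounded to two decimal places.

3.92%

1 + r = 1.02270 / 0.98410 = 1.039224
r = 1.039224 − 1 = 3.9224%, i.e. 3.92%.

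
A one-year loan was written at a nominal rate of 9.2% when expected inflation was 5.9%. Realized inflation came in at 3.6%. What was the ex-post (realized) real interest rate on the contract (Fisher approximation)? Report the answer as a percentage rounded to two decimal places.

5.60%

Ex-post: 9.2% − 3.6% = 5.600%
So the realized real rate is 5.60%.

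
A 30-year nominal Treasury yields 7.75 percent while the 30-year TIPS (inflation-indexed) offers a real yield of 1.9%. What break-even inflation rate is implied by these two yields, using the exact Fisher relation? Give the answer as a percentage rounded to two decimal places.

(1 + π) = (1 + i)/(1 + r) = 1.07750 / 1.01900 = 1.057409
Break-even inflation = 1.057409 − 1 → 5.74%.

5.74%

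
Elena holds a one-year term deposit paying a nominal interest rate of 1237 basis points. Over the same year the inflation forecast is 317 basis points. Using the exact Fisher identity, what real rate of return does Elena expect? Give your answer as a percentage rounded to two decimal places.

By the Fisher identity, 1 + r = (1 + i)/(1 + π).
1 + r = 1.12370 / 1.03170 = 1.089173
r = 1.089173 − 1 = 8.9173%, i.e. 8.92%.

8.92%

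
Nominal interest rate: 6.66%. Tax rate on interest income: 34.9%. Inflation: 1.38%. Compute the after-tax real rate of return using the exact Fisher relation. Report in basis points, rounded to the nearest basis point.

After-tax nominal return = 6.66% × (1 − 0.349) = 4.33566%.
1 + r = 1.0433566 / 1.01380 = 1.029154
After-tax real rate = 1.029154 − 1 → 292 basis points.

292 basis points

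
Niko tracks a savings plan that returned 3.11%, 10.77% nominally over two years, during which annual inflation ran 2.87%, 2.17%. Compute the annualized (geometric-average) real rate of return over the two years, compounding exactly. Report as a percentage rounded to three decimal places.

4.245%

Compound the nominal returns: 1.0311 × 1.1077 = 1.14214947.
Compound inflation: 1.0287 × 1.0217 = 1.05102279.
Deflate: 1.14214947 / 1.05102279 = 1.08670286.
Annualized real rate = 1.08670286^(1/2) − 1 = 4.2450% → 4.245%.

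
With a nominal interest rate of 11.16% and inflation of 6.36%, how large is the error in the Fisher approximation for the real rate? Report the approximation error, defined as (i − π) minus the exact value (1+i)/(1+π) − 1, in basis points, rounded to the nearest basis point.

Approximate: r ≈ 11.160% − 6.360% = 4.8000%
Exact: (1 + 0.1116)/(1 + 0.0636) − 1 = 4.5130%
Error = 4.8000% − 4.5130% = 0.2870% → 29 basis points.

29 basis points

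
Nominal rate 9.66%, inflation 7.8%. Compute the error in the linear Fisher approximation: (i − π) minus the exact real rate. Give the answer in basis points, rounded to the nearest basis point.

13 basis points

Approximate: r ≈ 9.660% − 7.800% = 1.8600%
Exact: (1 + 0.0966)/(1 + 0.0780) − 1 = 1.7254%
Error = 1.8600% − 1.7254% = 0.1346% → 13 basis points.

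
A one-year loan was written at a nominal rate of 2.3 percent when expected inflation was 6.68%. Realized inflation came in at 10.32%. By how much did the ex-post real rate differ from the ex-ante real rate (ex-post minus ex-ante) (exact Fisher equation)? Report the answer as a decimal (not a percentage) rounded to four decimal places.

Ex-ante: (1 + 0.0230)/(1 + 0.0668) − 1 = -4.1057%
Ex-post: (1 + 0.0230)/(1 + 0.1032) − 1 = -7.2698%
Difference (ex-post − ex-ante) = -3.1640% → -0.0316.

-0.0316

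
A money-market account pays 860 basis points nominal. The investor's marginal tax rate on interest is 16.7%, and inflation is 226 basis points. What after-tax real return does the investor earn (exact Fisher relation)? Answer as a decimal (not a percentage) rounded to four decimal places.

After-tax nominal return = 8.6% × (1 − 0.167) = 7.1638%.
1 + r = 1.071638 / 1.02260 = 1.047954
After-tax real rate = 1.047954 − 1 → 0.0480.

0.0480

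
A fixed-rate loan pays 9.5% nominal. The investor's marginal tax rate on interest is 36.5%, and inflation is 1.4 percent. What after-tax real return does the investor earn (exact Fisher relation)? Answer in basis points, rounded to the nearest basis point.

After-tax nominal return = 9.5% × (1 − 0.365) = 6.0325%.
1 + r = 1.060325 / 1.01400 = 1.045685
After-tax real rate = 1.045685 − 1 → 457 basis points.

457 basis points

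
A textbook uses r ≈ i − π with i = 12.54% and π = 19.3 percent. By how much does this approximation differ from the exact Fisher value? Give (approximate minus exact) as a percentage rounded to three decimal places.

Approximate: r ≈ 12.540% − 19.300% = -6.7600%
Exact: (1 + 0.1254)/(1 + 0.1930) − 1 = -5.6664%
Error = -6.7600% − (-5.6664%) = -1.0936% → -1.094%.

-1.094%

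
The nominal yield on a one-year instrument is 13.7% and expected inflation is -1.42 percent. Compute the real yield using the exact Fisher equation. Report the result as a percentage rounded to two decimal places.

1 + r = 1.13700 / 0.98580 = 1.153378
r = 1.153378 − 1 = 15.3378%, i.e. 15.34%.

15.34%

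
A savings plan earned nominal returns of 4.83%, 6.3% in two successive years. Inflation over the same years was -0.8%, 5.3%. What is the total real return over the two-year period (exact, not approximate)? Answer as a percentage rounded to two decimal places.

Nominal growth factor = 1.0483 × 1.0630 = 1.114343
Price-level growth factor = 0.9920 × 1.0530 = 1.044576
Real growth factor = 1.114343 / 1.044576 = 1.066790
Total real return = 1.066790 − 1 → 6.68%.

6.68%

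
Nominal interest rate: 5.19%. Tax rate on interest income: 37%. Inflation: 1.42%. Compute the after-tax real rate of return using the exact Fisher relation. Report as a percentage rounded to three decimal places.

1.824%

After-tax nominal return = 5.19% × (1 − 0.37) = 3.2697%.
1 + r = 1.032697 / 1.01420 = 1.018238
After-tax real rate = 1.018238 − 1 → 1.824%.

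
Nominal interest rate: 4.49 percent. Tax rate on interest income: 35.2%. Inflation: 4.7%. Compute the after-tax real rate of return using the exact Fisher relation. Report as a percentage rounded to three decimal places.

-1.710%

After-tax nominal return = 4.49% × (1 − 0.352) = 2.90952%.
1 + r = 1.0290952 / 1.04700 = 0.982899
After-tax real rate = 0.982899 − 1 → -1.710%.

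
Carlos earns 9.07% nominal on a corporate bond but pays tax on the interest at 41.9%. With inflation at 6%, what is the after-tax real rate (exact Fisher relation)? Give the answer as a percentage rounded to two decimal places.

After-tax nominal return = 9.07% × (1 − 0.419) = 5.26967%.
1 + r = 1.0526967 / 1.06000 = 0.993110
After-tax real rate = 0.993110 − 1 → -0.69%.

-0.69%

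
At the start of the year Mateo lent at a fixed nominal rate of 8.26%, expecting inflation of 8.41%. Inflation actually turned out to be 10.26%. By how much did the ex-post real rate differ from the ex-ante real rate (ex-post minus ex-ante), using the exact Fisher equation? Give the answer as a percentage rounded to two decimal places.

-1.68%

Ex-ante: (1 + 0.0826)/(1 + 0.0841) − 1 = -0.1384%
Ex-post: (1 + 0.0826)/(1 + 0.1026) − 1 = -1.8139%
Difference (ex-post − ex-ante) = -1.6755% → -1.68%.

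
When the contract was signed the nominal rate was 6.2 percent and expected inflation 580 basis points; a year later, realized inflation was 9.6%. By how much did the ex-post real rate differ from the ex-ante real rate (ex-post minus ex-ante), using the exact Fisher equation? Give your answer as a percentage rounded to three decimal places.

-3.480%

Ex-ante: (1 + 0.0620)/(1 + 0.0580) − 1 = 0.3781%
Ex-post: (1 + 0.0620)/(1 + 0.0960) − 1 = -3.1022%
Difference (ex-post − ex-ante) = -3.4803% → -3.480%.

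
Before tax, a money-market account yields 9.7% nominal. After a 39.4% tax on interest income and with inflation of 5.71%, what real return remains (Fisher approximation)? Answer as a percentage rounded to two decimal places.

After-tax nominal return = 9.7% × (1 − 0.394) = 5.8782%.
r ≈ 5.8782% − 5.71% → 0.17%.

0.17%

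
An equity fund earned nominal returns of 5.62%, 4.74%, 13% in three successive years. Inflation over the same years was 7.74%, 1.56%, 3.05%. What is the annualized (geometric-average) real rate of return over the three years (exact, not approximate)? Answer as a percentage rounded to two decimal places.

3.50%

Nominal growth factor = 1.0562 × 1.0474 × 1.1300 = 1.25007818
Price-level growth factor = 1.0774 × 1.0156 × 1.0305 = 1.12758077
Real growth factor = 1.25007818 / 1.12758077 = 1.10863738
Annualized real rate = 1.10863738^(1/3) − 1 = 3.4975% → 3.50%.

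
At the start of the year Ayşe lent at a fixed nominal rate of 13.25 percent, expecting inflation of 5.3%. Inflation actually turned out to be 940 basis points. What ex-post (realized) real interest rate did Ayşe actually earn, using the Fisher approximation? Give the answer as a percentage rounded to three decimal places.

Ex-post: 13.25% − 9.4% = 3.850%
So the realized real rate is 3.850%.

3.850%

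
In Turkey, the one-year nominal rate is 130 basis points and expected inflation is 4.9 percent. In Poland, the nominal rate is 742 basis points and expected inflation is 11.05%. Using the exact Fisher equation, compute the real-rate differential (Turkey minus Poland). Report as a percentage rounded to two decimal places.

-0.16%

Turkey: (1 + 0.0130)/(1 + 0.0490) − 1 = -3.4318%
Poland: (1 + 0.0742)/(1 + 0.1105) − 1 = -3.2688%
Differential = -3.4318% − (-3.2688%) = -0.1630% → -0.16%.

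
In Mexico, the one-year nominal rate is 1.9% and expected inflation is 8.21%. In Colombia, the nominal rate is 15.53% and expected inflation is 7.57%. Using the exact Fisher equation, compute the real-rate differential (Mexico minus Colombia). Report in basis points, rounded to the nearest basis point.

Mexico: (1 + 0.0190)/(1 + 0.0821) − 1 = -5.8313%
Colombia: (1 + 0.1553)/(1 + 0.0757) − 1 = 7.3998%
Differential = -5.8313% − 7.3998% = -13.2311% → -1323 basis points.

-1323 basis points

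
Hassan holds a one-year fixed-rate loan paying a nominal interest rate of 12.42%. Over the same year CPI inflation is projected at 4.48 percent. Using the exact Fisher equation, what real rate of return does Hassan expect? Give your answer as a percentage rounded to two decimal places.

7.60%

By the Fisher equation, 1 + r = (1 + i)/(1 + π).
1 + r = 1.12420 / 1.04480 = 1.075995
r = 1.075995 − 1 = 7.5995%, i.e. 7.60%.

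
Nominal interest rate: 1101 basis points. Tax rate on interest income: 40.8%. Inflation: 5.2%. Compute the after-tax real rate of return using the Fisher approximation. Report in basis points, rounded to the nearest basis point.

132 basis points

After-tax nominal return = 11.01% × (1 − 0.408) = 6.51792%.
r ≈ 6.51792% − 5.2% → 132 basis points.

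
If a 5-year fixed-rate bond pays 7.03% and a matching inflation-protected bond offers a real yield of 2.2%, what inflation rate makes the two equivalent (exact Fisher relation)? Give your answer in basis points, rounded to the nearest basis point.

473 basis points

(1 + π) = (1 + i)/(1 + r) = 1.07030 / 1.02200 = 1.047260
Break-even inflation = 1.047260 − 1 → 473 basis points.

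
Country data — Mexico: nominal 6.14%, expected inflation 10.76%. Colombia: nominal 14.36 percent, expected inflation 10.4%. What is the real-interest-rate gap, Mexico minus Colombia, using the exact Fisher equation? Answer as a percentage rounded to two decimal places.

Mexico: (1 + 0.0614)/(1 + 0.1076) − 1 = -4.1712%
Colombia: (1 + 0.1436)/(1 + 0.1040) − 1 = 3.5870%
Differential = -4.1712% − 3.5870% = -7.7581% → -7.76%.

-7.76%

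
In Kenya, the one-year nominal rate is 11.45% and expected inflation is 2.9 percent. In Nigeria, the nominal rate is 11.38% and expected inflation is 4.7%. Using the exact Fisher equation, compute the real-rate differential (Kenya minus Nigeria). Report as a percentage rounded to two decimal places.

1.93%

Kenya: (1 + 0.1145)/(1 + 0.0290) − 1 = 8.3090%
Nigeria: (1 + 0.1138)/(1 + 0.0470) − 1 = 6.3801%
Differential = 8.3090% − 6.3801% = 1.9289% → 1.93%.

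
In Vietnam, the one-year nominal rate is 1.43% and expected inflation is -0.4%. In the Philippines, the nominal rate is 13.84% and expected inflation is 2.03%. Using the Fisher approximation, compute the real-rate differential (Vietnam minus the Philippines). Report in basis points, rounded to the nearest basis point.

-998 basis points

Vietnam: 1.43% − (-0.4%) = 1.830%
The Philippines: 13.84% − 2.03% = 11.810%
Differential = -9.980% → -998 basis points.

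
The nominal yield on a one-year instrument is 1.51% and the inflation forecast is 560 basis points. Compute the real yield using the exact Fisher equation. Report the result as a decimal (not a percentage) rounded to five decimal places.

1 + r = 1.01510 / 1.05600 = 0.961269
r = 0.961269 − 1 = -3.8731%, i.e. -0.03873.

-0.03873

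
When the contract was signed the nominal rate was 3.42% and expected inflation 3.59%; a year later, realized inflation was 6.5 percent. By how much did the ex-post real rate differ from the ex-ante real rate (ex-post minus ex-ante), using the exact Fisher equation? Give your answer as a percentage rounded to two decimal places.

-2.73%

Ex-ante: (1 + 0.0342)/(1 + 0.0359) − 1 = -0.1641%
Ex-post: (1 + 0.0342)/(1 + 0.0650) − 1 = -2.8920%
Difference (ex-post − ex-ante) = -2.7279% → -2.73%.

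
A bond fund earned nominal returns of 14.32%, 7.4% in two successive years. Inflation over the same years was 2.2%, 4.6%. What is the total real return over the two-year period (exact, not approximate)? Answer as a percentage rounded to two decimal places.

Compound the nominal returns: 1.1432 × 1.0740 = 1.227797.
Compound inflation: 1.0220 × 1.0460 = 1.069012.
Deflate: 1.227797 / 1.069012 = 1.148534.
Total real return = 1.148534 − 1 → 14.85%.

14.85%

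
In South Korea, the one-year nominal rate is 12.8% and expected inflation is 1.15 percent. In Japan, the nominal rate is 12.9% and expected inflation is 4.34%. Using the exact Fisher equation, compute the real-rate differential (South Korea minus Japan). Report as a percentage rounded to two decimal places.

South Korea: (1 + 0.1280)/(1 + 0.0115) − 1 = 11.5175%
Japan: (1 + 0.1290)/(1 + 0.0434) − 1 = 8.2039%
Differential = 11.5175% − 8.2039% = 3.3136% → 3.31%.

3.31%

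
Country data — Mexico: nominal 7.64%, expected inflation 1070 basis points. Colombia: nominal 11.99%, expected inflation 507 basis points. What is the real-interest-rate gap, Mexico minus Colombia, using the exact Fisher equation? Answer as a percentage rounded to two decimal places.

Mexico: (1 + 0.0764)/(1 + 0.1070) − 1 = -2.7642%
Colombia: (1 + 0.1199)/(1 + 0.0507) − 1 = 6.5861%
Differential = -2.7642% − 6.5861% = -9.3503% → -9.35%.

-9.35%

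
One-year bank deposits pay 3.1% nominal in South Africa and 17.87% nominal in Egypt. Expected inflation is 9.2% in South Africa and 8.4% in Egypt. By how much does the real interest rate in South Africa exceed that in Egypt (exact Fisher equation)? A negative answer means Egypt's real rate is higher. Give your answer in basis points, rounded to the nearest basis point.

South Africa: (1 + 0.0310)/(1 + 0.0920) − 1 = -5.5861%
Egypt: (1 + 0.1787)/(1 + 0.0840) − 1 = 8.7362%
Differential = -5.5861% − 8.7362% = -14.3222% → -1432 basis points.

-1432 basis points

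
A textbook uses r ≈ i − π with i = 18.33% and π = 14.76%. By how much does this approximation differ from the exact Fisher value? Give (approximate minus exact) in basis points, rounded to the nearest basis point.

46 basis points

Approximate: r ≈ 18.330% − 14.760% = 3.5700%
Exact: (1 + 0.1833)/(1 + 0.1476) − 1 = 3.1108%
Error = 3.5700% − 3.1108% = 0.4592% → 46 basis points.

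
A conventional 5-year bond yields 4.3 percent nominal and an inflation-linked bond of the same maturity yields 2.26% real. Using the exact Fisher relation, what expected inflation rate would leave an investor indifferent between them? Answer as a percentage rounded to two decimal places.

1.99%

(1 + π) = (1 + i)/(1 + r) = 1.04300 / 1.02260 = 1.019949
Break-even inflation = 1.019949 − 1 → 1.99%.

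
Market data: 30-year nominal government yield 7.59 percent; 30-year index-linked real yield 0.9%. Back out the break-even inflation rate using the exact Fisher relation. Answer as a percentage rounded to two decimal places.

6.63%

(1 + π) = (1 + i)/(1 + r) = 1.07590 / 1.00900 = 1.066303
Break-even inflation = 1.066303 − 1 → 6.63%.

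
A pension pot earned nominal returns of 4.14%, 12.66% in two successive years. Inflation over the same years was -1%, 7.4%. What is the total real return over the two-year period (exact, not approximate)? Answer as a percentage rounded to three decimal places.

10.344%

Nominal growth factor = 1.0414 × 1.1266 = 1.173241
Price-level growth factor = 0.9900 × 1.0740 = 1.063260
Real growth factor = 1.173241 / 1.063260 = 1.103438
Total real return = 1.103438 − 1 → 10.344%.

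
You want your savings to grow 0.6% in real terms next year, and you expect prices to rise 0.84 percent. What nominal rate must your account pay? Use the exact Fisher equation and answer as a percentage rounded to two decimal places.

1.45%

(1 + i) = (1 + r)(1 + π) = 1.00600 × 1.00840 = 1.0144504
i = 1.0144504 − 1, so the required nominal rate is 1.45%.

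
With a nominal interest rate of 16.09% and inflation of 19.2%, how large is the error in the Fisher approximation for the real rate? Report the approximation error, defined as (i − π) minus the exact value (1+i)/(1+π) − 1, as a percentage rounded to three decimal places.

-0.501%

Approximate: r ≈ 16.090% − 19.200% = -3.1100%
Exact: (1 + 0.1609)/(1 + 0.1920) − 1 = -2.6091%
Error = -3.1100% − (-2.6091%) = -0.5009% → -0.501%.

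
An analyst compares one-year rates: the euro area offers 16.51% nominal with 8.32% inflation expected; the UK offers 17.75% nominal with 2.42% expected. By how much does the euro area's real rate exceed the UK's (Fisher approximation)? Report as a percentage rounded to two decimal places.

The euro area: 16.51% − 8.32% = 8.190%
The UK: 17.75% − 2.42% = 15.330%
Differential = -7.140% → -7.14%.

-7.14%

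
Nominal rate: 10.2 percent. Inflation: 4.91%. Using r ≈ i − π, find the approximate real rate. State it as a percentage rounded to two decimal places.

r ≈ i − π = 10.2% − 4.91% = 5.29%.

5.29%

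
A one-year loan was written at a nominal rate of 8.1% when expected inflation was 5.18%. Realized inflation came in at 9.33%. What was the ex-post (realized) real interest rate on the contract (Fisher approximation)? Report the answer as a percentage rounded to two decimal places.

-1.23%

Ex-post: 8.1% − 9.33% = -1.230%
So the realized real rate is -1.23%.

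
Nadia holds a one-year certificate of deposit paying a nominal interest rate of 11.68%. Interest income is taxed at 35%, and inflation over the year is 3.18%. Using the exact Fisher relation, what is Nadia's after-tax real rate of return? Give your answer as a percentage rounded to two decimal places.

After-tax nominal return = 11.68% × (1 − 0.35) = 7.5920%.
1 + r = 1.07592 / 1.03180 = 1.042760
After-tax real rate = 1.042760 − 1 → 4.28%.

4.28%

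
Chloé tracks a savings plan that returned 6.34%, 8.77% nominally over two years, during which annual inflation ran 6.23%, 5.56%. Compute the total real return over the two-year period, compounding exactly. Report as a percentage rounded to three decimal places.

Compound the nominal returns: 1.0634 × 1.0877 = 1.156660.
Compound inflation: 1.0623 × 1.0556 = 1.121364.
Deflate: 1.156660 / 1.121364 = 1.031476.
Total real return = 1.031476 − 1 → 3.148%.

3.148%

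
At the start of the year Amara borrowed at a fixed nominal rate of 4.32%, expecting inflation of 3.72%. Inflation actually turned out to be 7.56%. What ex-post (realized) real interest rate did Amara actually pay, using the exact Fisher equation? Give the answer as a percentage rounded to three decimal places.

-3.012%

Ex-post: (1 + 0.0432)/(1 + 0.0756) − 1 = -3.0123%
So the realized real rate is -3.012%.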